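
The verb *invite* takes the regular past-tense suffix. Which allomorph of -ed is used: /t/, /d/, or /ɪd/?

The stem *invite* ends in /t/ or /d/.
The -ed suffix is realized as /ɪd/ after /t, d/; as /t/ after other voiceless consonants; and as /d/ after other voiced sounds.
So -ed on *invite* is pronounced /ɪd/.

/ɪd/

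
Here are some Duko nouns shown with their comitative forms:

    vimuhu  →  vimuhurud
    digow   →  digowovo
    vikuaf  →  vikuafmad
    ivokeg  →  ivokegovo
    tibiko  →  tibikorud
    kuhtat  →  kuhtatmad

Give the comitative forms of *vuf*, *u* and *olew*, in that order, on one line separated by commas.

vufmad, urud, olewovo

The alternation tracks the final sound of the stem — -mad when the stem ends in a voiceless consonant (*vikuaf*, *kuhtat*); -ovo when the stem ends in a voiced consonant (*digow*, *ivokeg*); -rud when the stem ends in a vowel (*vimuhu*, *tibiko*).
*vuf*: final sound = /f/, a voiceless consonant → -mad → *vufmad*.
Since the final sound of *u* is /u/ (a vowel), it takes -rud, giving *urud*.
The final sound of *olew* is /w/, which is a voiced consonant, so the suffix is -ovo, giving *olewovo*.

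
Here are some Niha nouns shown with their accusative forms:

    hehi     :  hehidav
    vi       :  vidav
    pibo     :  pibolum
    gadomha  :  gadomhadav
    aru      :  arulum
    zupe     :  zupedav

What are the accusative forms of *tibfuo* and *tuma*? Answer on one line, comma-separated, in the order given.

Looking at the last vowel of each stem: -lum when the last vowel of the stem is a rounded vowel (*pibo*, *aru*); -dav when the last vowel of the stem is an unrounded vowel (*hehi*, *vi*, *gadomha*, *zupe*).
The last vowel of *tibfuo* is /o/, which is a rounded vowel, so the suffix is -lum, giving *tibfuolum*.
The last vowel of *tuma* is /a/, which is an unrounded vowel, so the suffix is -dav, giving *tumadav*.

tibfuolum, tumadav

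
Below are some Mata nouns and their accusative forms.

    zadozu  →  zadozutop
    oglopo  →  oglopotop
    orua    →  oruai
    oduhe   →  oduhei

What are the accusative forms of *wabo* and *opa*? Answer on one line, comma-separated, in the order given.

The alternation tracks the last vowel of the stem — -top when the last vowel of the stem is a rounded vowel (*zadozu*, *oglopo*); -i when the last vowel of the stem is an unrounded vowel (*orua*, *oduhe*).
*wabo* — last vowel /o/ (a rounded vowel) → -top → *wabotop*.
Since the last vowel of *opa* is /a/ (an unrounded vowel), it takes -i, giving *opai*.

wabotop, opai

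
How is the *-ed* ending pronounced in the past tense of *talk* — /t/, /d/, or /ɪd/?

/t/

The stem *talk* ends in a voiceless consonant other than /t/.
The -ed suffix is realized as /ɪd/ after /t, d/; as /t/ after other voiceless consonants; and as /d/ after other voiced sounds.
So -ed on *talk* is pronounced /t/.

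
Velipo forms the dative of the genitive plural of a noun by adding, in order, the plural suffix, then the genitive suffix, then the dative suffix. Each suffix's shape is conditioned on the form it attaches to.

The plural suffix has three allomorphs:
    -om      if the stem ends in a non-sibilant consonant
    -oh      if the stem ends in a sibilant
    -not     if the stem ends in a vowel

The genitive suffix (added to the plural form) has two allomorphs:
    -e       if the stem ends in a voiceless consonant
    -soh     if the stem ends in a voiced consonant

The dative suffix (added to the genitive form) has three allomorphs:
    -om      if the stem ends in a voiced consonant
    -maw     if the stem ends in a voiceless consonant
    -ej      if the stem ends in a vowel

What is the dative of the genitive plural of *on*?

*on* — final sound /n/ (a non-sibilant consonant) → -om → *onom*.
The plural form *onom*: final consonant = /m/, voiced → -soh → *onomsoh*.
The genitive form *onomsoh*: final sound = /h/, a voiceless consonant → -maw → *onomsohmaw*.

onomsohmaw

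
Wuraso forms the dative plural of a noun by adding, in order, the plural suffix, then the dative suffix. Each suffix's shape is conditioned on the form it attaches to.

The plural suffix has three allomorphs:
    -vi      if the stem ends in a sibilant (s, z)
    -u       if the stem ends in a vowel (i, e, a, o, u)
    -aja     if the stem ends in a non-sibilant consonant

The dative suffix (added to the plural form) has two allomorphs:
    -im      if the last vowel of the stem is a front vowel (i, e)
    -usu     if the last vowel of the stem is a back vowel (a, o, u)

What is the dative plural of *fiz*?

fizviim

The final sound of *fiz* is /z/, which is a sibilant, so the plural suffix is -vi, giving *fizvi*.
The last vowel of the plural form *fizvi* is /i/, which is a front vowel, so the dative suffix is -im, giving *fizviim*.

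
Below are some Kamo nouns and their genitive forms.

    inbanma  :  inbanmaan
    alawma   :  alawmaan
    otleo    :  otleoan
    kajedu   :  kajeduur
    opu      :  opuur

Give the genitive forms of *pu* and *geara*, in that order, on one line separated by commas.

puur, gearaan

The pattern is height harmony: -ur when the last vowel of the stem is a high vowel (*kajedu*, *opu*); -an when the last vowel of the stem is a non-high vowel (*inbanma*, *alawma*, *otleo*).
The last vowel of *pu* is /u/, which is a high vowel, so the suffix is -ur, giving *puur*.
Since the last vowel of *geara* is /a/ (a non-high vowel), it takes -an, giving *gearaan*.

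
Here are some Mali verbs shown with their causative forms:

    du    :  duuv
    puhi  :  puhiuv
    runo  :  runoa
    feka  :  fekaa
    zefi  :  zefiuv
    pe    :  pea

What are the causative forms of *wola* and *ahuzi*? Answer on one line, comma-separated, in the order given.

The suffix is conditioned by the last vowel: -uv when the last vowel of the stem is a high vowel (*du*, *puhi*, *zefi*); -a when the last vowel of the stem is a non-high vowel (*runo*, *feka*, *pe*).
Since the last vowel of *wola* is /a/ (a non-high vowel), it takes -a, giving *wolaa*.
Since the last vowel of *ahuzi* is /i/ (a high vowel), it takes -uv, giving *ahuziuv*.

wolaa, ahuziuv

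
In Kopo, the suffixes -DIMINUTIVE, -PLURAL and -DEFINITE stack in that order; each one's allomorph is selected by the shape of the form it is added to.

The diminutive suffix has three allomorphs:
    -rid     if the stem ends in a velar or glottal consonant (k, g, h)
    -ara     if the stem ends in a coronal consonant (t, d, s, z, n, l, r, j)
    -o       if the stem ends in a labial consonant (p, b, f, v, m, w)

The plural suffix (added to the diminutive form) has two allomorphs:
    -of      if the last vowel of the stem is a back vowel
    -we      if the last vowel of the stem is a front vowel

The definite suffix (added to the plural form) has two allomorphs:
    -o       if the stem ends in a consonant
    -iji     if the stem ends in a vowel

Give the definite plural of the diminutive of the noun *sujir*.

Since the final consonant of *sujir* is /r/ (coronal), it takes -ara, giving *sujirara*.
The diminutive form *sujirara*: last vowel = /a/, a back vowel → -of → *sujiraraof*.
The plural form *sujiraraof*: final sound = /f/, a consonant → -o → *sujiraraofo*.

sujiraraofo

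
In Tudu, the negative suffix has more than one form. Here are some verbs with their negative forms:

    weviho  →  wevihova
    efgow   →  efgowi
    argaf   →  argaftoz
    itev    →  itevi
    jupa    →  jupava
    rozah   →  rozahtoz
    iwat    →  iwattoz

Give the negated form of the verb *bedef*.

bedeftoz

Looking at the final sound of each stem: -toz when the stem ends in a voiceless consonant (*argaf*, *rozah*, *iwat*); -i when the stem ends in a voiced consonant (*efgow*, *itev*); -va when the stem ends in a vowel (*weviho*, *jupa*).
The final sound of *bedef* is /f/, which is a voiceless consonant, so the suffix is -toz, giving *bedeftoz*.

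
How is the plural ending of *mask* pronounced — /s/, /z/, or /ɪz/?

The stem *mask* ends in a voiceless non-sibilant consonant.
The plural suffix surfaces as /ɪz/ after sibilants, /s/ after other voiceless consonants, and /z/ after other voiced sounds.
So the plural -s on *mask* is pronounced /s/.

/s/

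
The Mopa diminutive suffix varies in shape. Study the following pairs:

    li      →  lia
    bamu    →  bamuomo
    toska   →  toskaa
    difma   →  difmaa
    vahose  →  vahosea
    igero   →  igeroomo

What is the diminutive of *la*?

laa

The suffix is conditioned by the last vowel: -omo when the last vowel of the stem is a rounded vowel (*bamu*, *igero*); -a when the last vowel of the stem is an unrounded vowel (*li*, *toska*, *difma*, *vahose*).
The last vowel of *la* is /a/, which is an unrounded vowel, so the suffix is -a, giving *laa*.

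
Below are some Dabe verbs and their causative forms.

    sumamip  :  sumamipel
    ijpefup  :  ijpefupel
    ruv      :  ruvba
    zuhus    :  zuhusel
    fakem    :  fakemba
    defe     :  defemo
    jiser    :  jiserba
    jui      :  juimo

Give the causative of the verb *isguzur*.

isguzurba

The pattern is voicing of the final sound: -el when the stem ends in a voiceless consonant (*sumamip*, *ijpefup*, *zuhus*); -ba when the stem ends in a voiced consonant (*ruv*, *fakem*, *jiser*); -mo when the stem ends in a vowel (*defe*, *jui*).
The final sound of *isguzur* is /r/, which is a voiced consonant, so the suffix is -ba, giving *isguzurba*.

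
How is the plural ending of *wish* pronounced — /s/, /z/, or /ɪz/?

/ɪz/

The stem *wish* ends in a sibilant (/s, z, ʃ, ʒ, tʃ, dʒ/).
The plural suffix surfaces as /ɪz/ after sibilants, /s/ after other voiceless consonants, and /z/ after other voiced sounds.
So the plural -s on *wish* is pronounced /ɪz/.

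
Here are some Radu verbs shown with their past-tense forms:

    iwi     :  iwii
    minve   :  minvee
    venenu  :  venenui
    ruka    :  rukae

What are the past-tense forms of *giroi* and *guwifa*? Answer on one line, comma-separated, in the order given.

The alternation tracks the last vowel of the stem — -i when the last vowel of the stem is a high vowel (*iwi*, *venenu*); -e when the last vowel of the stem is a non-high vowel (*minve*, *ruka*).
The last vowel of *giroi* is /i/, which is a high vowel, so the suffix is -i, giving *giroii*.
Since the last vowel of *guwifa* is /a/ (a non-high vowel), it takes -e, giving *guwifae*.

giroii, guwifae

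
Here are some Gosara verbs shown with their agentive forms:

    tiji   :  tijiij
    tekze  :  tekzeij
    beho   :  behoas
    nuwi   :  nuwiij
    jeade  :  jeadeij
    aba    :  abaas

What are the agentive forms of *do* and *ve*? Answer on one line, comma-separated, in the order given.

doas, veij

Looking at the last vowel of each stem: -ij when the last vowel of the stem is a front vowel (*tiji*, *tekze*, *nuwi*, *jeade*); -as when the last vowel of the stem is a back vowel (*beho*, *aba*).
The last vowel of *do* is /o/, which is a back vowel, so the suffix is -as, giving *doas*.
*ve* — last vowel /e/ (a front vowel) → -ij → *veij*.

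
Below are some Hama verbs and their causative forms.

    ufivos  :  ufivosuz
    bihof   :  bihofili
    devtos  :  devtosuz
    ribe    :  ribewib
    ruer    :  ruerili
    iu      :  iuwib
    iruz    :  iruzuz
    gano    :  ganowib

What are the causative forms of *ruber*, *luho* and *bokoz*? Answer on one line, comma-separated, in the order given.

Looking at the final sound of each stem: -uz when the stem ends in a sibilant (*ufivos*, *devtos*, *iruz*); -ili when the stem ends in a non-sibilant consonant (*bihof*, *ruer*); -wib when the stem ends in a vowel (*ribe*, *iu*, *gano*).
Since the final sound of *ruber* is /r/ (a non-sibilant consonant), it takes -ili, giving *ruberili*.
*luho* — final sound /o/ (a vowel) → -wib → *luhowib*.
Since the final sound of *bokoz* is /z/ (a sibilant), it takes -uz, giving *bokozuz*.

ruberili, luhowib, bokozuz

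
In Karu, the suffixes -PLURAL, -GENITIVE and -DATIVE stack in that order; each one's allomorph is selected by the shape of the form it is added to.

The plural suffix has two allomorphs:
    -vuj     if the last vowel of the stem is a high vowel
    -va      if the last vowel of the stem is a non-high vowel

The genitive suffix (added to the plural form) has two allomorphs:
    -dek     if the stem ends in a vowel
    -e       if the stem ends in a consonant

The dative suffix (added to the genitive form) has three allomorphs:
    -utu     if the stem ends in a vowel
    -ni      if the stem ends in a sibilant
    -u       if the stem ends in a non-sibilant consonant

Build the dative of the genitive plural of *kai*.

*kai* — last vowel /i/ (a high vowel) → -vuj → *kaivuj*.
The plural form *kaivuj*: final sound = /j/, a consonant → -e → *kaivuje*.
Since the final sound of the genitive form *kaivuje* is /e/ (a vowel), it takes -utu, giving *kaivujeutu*.

kaivujeutu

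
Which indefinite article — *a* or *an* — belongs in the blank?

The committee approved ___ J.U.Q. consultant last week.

a

The indefinite article is chosen by the initial *sound* of the following word, not its spelling.
The initialism *J.U.Q.* is read letter by letter; the first letter, J, is pronounced /dʒeɪ/, which begins with a consonant sound.
So the article is *a*: The committee approved a J.U.Q. consultant last week.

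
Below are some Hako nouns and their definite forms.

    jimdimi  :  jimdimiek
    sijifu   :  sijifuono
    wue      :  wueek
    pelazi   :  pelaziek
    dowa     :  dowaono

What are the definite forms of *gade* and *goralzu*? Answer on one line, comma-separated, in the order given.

Looking at the last vowel of each stem: -ek when the last vowel of the stem is a front vowel (*jimdimi*, *wue*, *pelazi*); -ono when the last vowel of the stem is a back vowel (*sijifu*, *dowa*).
*gade*: last vowel = /e/, a front vowel → -ek → *gadeek*.
Since the last vowel of *goralzu* is /u/ (a back vowel), it takes -ono, giving *goralzuono*.

gadeek, goralzuono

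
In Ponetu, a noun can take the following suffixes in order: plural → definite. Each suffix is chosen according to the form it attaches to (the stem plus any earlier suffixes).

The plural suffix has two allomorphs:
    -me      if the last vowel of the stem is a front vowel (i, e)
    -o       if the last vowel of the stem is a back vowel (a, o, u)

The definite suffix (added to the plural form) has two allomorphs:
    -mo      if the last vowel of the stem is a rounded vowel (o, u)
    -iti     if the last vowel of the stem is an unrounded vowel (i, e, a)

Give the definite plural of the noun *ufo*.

The last vowel of *ufo* is /o/, which is a back vowel, so the plural suffix is -o, giving *ufoo*.
The plural form *ufoo*: last vowel = /o/, a rounded vowel → -mo → *ufoomo*.

ufoomo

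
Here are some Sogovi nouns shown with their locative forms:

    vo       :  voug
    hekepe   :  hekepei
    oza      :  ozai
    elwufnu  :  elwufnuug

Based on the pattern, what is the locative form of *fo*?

The alternation tracks the last vowel of the stem — -ug when the last vowel of the stem is a rounded vowel (*vo*, *elwufnu*); -i when the last vowel of the stem is an unrounded vowel (*hekepe*, *oza*).
The last vowel of *fo* is /o/, which is a rounded vowel, so the suffix is -ug, giving *foug*.

foug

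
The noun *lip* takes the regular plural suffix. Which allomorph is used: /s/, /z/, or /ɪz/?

/s/

The stem *lip* ends in a voiceless non-sibilant consonant.
The plural suffix surfaces as /ɪz/ after sibilants, /s/ after other voiceless consonants, and /z/ after other voiced sounds.
So the plural -s on *lip* is pronounced /s/.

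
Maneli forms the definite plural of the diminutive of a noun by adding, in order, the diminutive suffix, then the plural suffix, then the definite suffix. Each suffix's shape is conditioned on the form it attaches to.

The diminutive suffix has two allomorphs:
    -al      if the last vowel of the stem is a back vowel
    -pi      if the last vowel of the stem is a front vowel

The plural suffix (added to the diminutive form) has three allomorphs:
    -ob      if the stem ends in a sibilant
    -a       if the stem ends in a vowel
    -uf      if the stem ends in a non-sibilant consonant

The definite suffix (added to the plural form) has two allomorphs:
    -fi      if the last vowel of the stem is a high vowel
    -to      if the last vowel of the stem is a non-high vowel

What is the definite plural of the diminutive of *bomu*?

*bomu*: last vowel = /u/, a back vowel → -al → *bomual*.
The diminutive form *bomual*: final sound = /l/, a non-sibilant consonant → -uf → *bomualuf*.
The plural form *bomualuf* — last vowel /u/ (a high vowel) → -fi → *bomualuffi*.

bomualuffi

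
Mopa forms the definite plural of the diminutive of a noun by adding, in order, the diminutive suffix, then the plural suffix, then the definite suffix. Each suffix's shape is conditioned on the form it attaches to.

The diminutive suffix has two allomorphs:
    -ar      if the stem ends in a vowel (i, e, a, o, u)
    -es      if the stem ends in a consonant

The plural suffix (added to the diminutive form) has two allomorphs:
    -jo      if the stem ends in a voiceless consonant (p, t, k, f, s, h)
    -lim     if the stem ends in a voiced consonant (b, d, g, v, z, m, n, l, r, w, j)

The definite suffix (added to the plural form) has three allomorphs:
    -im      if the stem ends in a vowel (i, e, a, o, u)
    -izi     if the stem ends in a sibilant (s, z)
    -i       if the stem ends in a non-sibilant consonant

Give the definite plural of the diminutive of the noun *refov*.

refovesjoim

*refov*: final sound = /v/, a consonant → -es → *refoves*.
The final consonant of the diminutive form *refoves* is /s/, which is voiceless, so the plural suffix is -jo, giving *refovesjo*.
Since the final sound of the plural form *refovesjo* is /o/ (a vowel), it takes -im, giving *refovesjoim*.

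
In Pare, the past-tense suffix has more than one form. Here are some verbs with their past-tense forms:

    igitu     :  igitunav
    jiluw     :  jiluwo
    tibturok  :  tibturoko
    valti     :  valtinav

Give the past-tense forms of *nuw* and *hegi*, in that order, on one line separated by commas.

nuwo, heginav

The pattern is consonant vs. vowel: -o when the stem ends in a consonant (*jiluw*, *tibturok*); -nav when the stem ends in a vowel (*igitu*, *valti*).
The final sound of *nuw* is /w/, which is a consonant, so the suffix is -o, giving *nuwo*.
*hegi*: final sound = /i/, a vowel → -nav → *heginav*.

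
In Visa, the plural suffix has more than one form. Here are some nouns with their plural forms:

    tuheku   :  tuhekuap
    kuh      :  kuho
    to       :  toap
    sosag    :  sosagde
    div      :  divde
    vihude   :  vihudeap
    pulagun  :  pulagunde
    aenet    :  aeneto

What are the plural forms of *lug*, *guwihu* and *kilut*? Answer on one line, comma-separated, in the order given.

The alternation tracks the final sound of the stem — -o when the stem ends in a voiceless consonant (*kuh*, *aenet*); -de when the stem ends in a voiced consonant (*sosag*, *div*, *pulagun*); -ap when the stem ends in a vowel (*tuheku*, *to*, *vihude*).
*lug* — final sound /g/ (a voiced consonant) → -de → *lugde*.
*guwihu* — final sound /u/ (a vowel) → -ap → *guwihuap*.
*kilut*: final sound = /t/, a voiceless consonant → -o → *kiluto*.

lugde, guwihuap, kiluto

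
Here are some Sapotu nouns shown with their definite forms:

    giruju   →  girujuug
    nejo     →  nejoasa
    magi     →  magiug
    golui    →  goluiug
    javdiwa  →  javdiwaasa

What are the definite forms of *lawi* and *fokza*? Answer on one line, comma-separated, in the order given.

lawiug, fokzaasa

The suffix is conditioned by the last vowel: -ug when the last vowel of the stem is a high vowel (*giruju*, *magi*, *golui*); -asa when the last vowel of the stem is a non-high vowel (*nejo*, *javdiwa*).
The last vowel of *lawi* is /i/, which is a high vowel, so the suffix is -ug, giving *lawiug*.
Since the last vowel of *fokza* is /a/ (a non-high vowel), it takes -asa, giving *fokzaasa*.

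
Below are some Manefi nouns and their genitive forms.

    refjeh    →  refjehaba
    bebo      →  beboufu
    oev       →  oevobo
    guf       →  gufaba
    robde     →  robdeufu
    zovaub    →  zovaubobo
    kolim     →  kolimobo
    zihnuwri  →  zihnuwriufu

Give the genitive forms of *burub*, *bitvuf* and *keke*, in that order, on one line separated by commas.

burubobo, bitvufaba, kekeufu

The pattern is voicing of the final sound: -aba when the stem ends in a voiceless consonant (*refjeh*, *guf*); -obo when the stem ends in a voiced consonant (*oev*, *zovaub*, *kolim*); -ufu when the stem ends in a vowel (*bebo*, *robde*, *zihnuwri*).
Since the final sound of *burub* is /b/ (a voiced consonant), it takes -obo, giving *burubobo*.
*bitvuf*: final sound = /f/, a voiceless consonant → -aba → *bitvufaba*.
Since the final sound of *keke* is /e/ (a vowel), it takes -ufu, giving *kekeufu*.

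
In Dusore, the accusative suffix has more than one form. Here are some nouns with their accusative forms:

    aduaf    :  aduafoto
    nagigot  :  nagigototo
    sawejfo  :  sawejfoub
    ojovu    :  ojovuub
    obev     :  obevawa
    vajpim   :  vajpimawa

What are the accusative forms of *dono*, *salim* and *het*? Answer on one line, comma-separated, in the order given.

donoub, salimawa, hetoto

Looking at the final sound of each stem: -oto when the stem ends in a voiceless consonant (*aduaf*, *nagigot*); -awa when the stem ends in a voiced consonant (*obev*, *vajpim*); -ub when the stem ends in a vowel (*sawejfo*, *ojovu*).
*dono*: final sound = /o/, a vowel → -ub → *donoub*.
The final sound of *salim* is /m/, which is a voiced consonant, so the suffix is -awa, giving *salimawa*.
*het* — final sound /t/ (a voiceless consonant) → -oto → *hetoto*.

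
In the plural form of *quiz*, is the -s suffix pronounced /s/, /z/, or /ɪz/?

The stem *quiz* ends in a sibilant (/s, z, ʃ, ʒ, tʃ, dʒ/).
The plural suffix surfaces as /ɪz/ after sibilants, /s/ after other voiceless consonants, and /z/ after other voiced sounds.
So the plural -s on *quiz* is pronounced /ɪz/.

/ɪz/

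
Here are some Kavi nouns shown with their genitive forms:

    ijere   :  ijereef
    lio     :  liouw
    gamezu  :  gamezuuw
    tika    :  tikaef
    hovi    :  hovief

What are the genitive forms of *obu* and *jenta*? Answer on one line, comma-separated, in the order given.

obuuw, jentaef

Looking at the last vowel of each stem: -uw when the last vowel of the stem is a rounded vowel (*lio*, *gamezu*); -ef when the last vowel of the stem is an unrounded vowel (*ijere*, *tika*, *hovi*).
*obu*: last vowel = /u/, a rounded vowel → -uw → *obuuw*.
Since the last vowel of *jenta* is /a/ (an unrounded vowel), it takes -ef, giving *jentaef*.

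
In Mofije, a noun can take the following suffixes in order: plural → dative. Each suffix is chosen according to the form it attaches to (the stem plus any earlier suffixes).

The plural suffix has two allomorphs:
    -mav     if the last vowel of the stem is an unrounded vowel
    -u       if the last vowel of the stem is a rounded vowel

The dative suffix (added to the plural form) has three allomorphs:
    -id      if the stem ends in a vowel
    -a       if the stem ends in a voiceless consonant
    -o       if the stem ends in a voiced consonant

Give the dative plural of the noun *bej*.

The last vowel of *bej* is /e/, which is an unrounded vowel, so the plural suffix is -mav, giving *bejmav*.
The plural form *bejmav* — final sound /v/ (a voiced consonant) → -o → *bejmavo*.

bejmavo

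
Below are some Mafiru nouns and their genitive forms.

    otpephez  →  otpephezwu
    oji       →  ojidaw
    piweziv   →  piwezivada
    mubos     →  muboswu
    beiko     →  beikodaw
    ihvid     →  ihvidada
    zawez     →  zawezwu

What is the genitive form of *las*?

laswu

The alternation tracks the final sound of the stem — -wu when the stem ends in a sibilant (*otpephez*, *mubos*, *zawez*); -ada when the stem ends in a non-sibilant consonant (*piweziv*, *ihvid*); -daw when the stem ends in a vowel (*oji*, *beiko*).
The final sound of *las* is /s/, which is a sibilant, so the suffix is -wu, giving *laswu*.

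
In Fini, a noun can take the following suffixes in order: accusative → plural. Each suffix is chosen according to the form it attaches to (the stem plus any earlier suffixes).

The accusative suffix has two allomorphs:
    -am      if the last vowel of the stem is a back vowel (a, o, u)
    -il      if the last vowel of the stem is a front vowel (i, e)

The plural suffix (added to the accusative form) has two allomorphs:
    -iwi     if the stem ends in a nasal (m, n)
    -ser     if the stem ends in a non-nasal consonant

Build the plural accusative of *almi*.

*almi*: last vowel = /i/, a front vowel → -il → *almiil*.
The accusative form *almiil*: final consonant = /l/, non-nasal → -ser → *almiilser*.

almiilser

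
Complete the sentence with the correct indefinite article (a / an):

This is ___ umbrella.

The indefinite article is chosen by the initial *sound* of the following word, not its spelling.
*umbrella* begins with the sound /ʌ/ (u pronounced /ʌ/) — a vowel sound.
So the article is *an*: This is an umbrella.

an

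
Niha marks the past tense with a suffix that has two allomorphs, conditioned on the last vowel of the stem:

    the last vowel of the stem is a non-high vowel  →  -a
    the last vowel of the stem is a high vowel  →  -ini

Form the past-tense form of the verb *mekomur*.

*mekomur*: last vowel = /u/, a high vowel → -ini → *mekomurini*.

mekomurini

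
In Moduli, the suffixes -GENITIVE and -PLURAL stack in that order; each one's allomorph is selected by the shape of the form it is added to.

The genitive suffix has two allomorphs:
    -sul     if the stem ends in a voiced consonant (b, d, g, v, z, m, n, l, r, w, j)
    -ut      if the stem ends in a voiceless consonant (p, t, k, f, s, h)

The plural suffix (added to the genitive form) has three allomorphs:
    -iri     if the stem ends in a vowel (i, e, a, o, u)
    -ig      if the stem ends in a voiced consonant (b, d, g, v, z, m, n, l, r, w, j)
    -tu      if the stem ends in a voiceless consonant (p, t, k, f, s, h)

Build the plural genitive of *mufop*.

*mufop*: final consonant = /p/, voiceless → -ut → *mufoput*.
Since the final sound of the genitive form *mufoput* is /t/ (a voiceless consonant), it takes -tu, giving *mufoputtu*.

mufoputtu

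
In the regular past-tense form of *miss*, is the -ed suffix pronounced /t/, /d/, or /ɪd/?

The stem *miss* ends in a voiceless consonant other than /t/.
The -ed suffix is realized as /ɪd/ after /t, d/; as /t/ after other voiceless consonants; and as /d/ after other voiced sounds.
So -ed on *miss* is pronounced /t/.

/t/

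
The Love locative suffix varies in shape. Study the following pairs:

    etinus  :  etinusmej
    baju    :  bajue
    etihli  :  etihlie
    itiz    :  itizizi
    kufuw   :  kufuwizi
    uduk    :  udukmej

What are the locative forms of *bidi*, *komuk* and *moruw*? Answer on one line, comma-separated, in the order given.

The pattern is voicing of the final sound: -mej when the stem ends in a voiceless consonant (*etinus*, *uduk*); -izi when the stem ends in a voiced consonant (*itiz*, *kufuw*); -e when the stem ends in a vowel (*baju*, *etihli*).
*bidi* — final sound /i/ (a vowel) → -e → *bidie*.
*komuk* — final sound /k/ (a voiceless consonant) → -mej → *komukmej*.
*moruw*: final sound = /w/, a voiced consonant → -izi → *moruwizi*.

bidie, komukmej, moruwizi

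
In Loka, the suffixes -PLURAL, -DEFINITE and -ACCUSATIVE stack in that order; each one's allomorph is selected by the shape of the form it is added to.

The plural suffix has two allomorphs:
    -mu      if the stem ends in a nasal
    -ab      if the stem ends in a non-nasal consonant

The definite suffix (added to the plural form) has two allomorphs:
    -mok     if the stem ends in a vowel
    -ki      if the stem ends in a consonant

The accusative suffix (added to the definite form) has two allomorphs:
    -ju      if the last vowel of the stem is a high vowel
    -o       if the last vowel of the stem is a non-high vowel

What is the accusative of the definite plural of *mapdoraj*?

mapdorajabkiju

*mapdoraj*: final consonant = /j/, non-nasal → -ab → *mapdorajab*.
The plural form *mapdorajab* — final sound /b/ (a consonant) → -ki → *mapdorajabki*.
The definite form *mapdorajabki* — last vowel /i/ (a high vowel) → -ju → *mapdorajabkiju*.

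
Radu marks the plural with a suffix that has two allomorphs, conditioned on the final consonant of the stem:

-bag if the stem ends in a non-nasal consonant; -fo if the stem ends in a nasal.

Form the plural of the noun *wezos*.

wezosbag

The final consonant of *wezos* is /s/, which is non-nasal, so the suffix is -bag, giving *wezosbag*.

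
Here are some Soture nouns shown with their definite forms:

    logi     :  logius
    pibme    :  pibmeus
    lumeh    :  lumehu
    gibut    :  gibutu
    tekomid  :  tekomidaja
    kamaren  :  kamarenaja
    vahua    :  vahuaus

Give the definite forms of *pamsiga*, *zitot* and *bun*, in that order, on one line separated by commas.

The suffix is conditioned by the final sound: -u when the stem ends in a voiceless consonant (*lumeh*, *gibut*); -aja when the stem ends in a voiced consonant (*tekomid*, *kamaren*); -us when the stem ends in a vowel (*logi*, *pibme*, *vahua*).
Since the final sound of *pamsiga* is /a/ (a vowel), it takes -us, giving *pamsigaus*.
Since the final sound of *zitot* is /t/ (a voiceless consonant), it takes -u, giving *zitotu*.
*bun* — final sound /n/ (a voiced consonant) → -aja → *bunaja*.

pamsigaus, zitotu, bunaja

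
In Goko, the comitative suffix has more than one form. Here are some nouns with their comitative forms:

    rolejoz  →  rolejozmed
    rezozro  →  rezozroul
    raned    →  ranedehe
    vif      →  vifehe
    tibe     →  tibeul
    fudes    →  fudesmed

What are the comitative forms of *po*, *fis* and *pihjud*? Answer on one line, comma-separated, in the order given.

poul, fismed, pihjudehe

Looking at the final sound of each stem: -med when the stem ends in a sibilant (*rolejoz*, *fudes*); -ehe when the stem ends in a non-sibilant consonant (*raned*, *vif*); -ul when the stem ends in a vowel (*rezozro*, *tibe*).
The final sound of *po* is /o/, which is a vowel, so the suffix is -ul, giving *poul*.
*fis*: final sound = /s/, a sibilant → -med → *fismed*.
The final sound of *pihjud* is /d/, which is a non-sibilant consonant, so the suffix is -ehe, giving *pihjudehe*.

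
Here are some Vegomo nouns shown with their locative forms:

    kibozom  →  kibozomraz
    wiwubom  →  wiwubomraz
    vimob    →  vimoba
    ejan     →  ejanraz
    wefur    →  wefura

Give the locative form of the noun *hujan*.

hujanraz

The alternation tracks the final consonant of the stem — -raz when the stem ends in a nasal (*kibozom*, *wiwubom*, *ejan*); -a when the stem ends in a non-nasal consonant (*vimob*, *wefur*).
*hujan* — final consonant /n/ (a nasal) → -raz → *hujanraz*.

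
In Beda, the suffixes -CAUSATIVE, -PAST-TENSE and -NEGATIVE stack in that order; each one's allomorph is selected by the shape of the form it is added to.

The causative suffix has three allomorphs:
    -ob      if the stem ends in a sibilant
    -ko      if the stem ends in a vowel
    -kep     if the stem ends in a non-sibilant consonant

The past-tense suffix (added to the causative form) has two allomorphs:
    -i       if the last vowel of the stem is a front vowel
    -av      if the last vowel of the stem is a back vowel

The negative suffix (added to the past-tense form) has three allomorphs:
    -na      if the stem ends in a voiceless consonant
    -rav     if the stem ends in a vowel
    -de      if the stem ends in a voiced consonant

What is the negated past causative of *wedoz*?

wedozobavde

*wedoz*: final sound = /z/, a sibilant → -ob → *wedozob*.
The causative form *wedozob* — last vowel /o/ (a back vowel) → -av → *wedozobav*.
The final sound of the past-tense form *wedozobav* is /v/, which is a voiced consonant, so the negative suffix is -de, giving *wedozobavde*.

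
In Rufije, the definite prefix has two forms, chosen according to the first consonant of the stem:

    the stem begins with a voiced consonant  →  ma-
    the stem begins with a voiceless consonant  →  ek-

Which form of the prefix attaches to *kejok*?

*kejok*: first consonant = /k/, voiceless → ek-.

ek-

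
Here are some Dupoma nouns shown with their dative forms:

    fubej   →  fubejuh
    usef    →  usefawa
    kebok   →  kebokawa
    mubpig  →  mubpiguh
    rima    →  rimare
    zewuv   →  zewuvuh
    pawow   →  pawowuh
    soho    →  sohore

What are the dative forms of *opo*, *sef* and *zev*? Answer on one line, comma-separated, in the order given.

opore, sefawa, zevuh

The pattern is voicing of the final sound: -awa when the stem ends in a voiceless consonant (*usef*, *kebok*); -uh when the stem ends in a voiced consonant (*fubej*, *mubpig*, *zewuv*, *pawow*); -re when the stem ends in a vowel (*rima*, *soho*).
*opo* — final sound /o/ (a vowel) → -re → *opore*.
*sef*: final sound = /f/, a voiceless consonant → -awa → *sefawa*.
The final sound of *zev* is /v/, which is a voiced consonant, so the suffix is -uh, giving *zevuh*.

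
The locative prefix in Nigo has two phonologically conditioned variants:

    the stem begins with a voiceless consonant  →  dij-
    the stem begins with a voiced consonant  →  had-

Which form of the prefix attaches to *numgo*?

*numgo* — first consonant /n/ (voiced) → had-.

had-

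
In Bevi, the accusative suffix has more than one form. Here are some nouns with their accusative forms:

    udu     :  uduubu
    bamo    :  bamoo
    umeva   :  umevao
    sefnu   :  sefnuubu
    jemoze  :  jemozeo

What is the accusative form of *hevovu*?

hevovuubu

The pattern is height harmony: -ubu when the last vowel of the stem is a high vowel (*udu*, *sefnu*); -o when the last vowel of the stem is a non-high vowel (*bamo*, *umeva*, *jemoze*).
The last vowel of *hevovu* is /u/, which is a high vowel, so the suffix is -ubu, giving *hevovuubu*.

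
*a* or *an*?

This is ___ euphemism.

a

The indefinite article is chosen by the initial *sound* of the following word, not its spelling.
*euphemism* begins with the sound /juː/ (eu pronounced /juː/) — a consonant sound.
So the article is *a*: This is a euphemism.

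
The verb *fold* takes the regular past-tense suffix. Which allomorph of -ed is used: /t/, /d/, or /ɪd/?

The stem *fold* ends in /t/ or /d/.
The -ed suffix is realized as /ɪd/ after /t, d/; as /t/ after other voiceless consonants; and as /d/ after other voiced sounds.
So -ed on *fold* is pronounced /ɪd/.

/ɪd/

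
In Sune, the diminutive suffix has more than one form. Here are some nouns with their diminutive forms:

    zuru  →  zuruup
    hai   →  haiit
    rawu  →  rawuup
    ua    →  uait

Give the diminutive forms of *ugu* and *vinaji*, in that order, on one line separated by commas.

The pattern is rounding harmony: -up when the last vowel of the stem is a rounded vowel (*zuru*, *rawu*); -it when the last vowel of the stem is an unrounded vowel (*hai*, *ua*).
*ugu*: last vowel = /u/, a rounded vowel → -up → *uguup*.
The last vowel of *vinaji* is /i/, which is an unrounded vowel, so the suffix is -it, giving *vinajiit*.

uguup, vinajiit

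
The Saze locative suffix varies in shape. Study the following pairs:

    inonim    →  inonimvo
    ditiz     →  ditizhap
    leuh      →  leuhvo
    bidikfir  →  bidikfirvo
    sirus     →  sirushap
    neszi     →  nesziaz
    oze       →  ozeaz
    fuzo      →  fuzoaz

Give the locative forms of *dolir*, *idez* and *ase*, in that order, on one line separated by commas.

dolirvo, idezhap, aseaz

The pattern is sibilance of the final sound: -hap when the stem ends in a sibilant (*ditiz*, *sirus*); -vo when the stem ends in a non-sibilant consonant (*inonim*, *leuh*, *bidikfir*); -az when the stem ends in a vowel (*neszi*, *oze*, *fuzo*).
*dolir* — final sound /r/ (a non-sibilant consonant) → -vo → *dolirvo*.
The final sound of *idez* is /z/, which is a sibilant, so the suffix is -hap, giving *idezhap*.
*ase*: final sound = /e/, a vowel → -az → *aseaz*.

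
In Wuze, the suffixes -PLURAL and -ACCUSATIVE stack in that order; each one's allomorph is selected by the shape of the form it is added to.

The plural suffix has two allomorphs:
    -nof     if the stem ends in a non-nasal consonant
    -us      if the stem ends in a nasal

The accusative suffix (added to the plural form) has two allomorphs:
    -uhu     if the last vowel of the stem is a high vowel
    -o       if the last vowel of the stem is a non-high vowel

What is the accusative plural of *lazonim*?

lazonimusuhu

*lazonim* — final consonant /m/ (a nasal) → -us → *lazonimus*.
Since the last vowel of the plural form *lazonimus* is /u/ (a high vowel), it takes -uhu, giving *lazonimusuhu*.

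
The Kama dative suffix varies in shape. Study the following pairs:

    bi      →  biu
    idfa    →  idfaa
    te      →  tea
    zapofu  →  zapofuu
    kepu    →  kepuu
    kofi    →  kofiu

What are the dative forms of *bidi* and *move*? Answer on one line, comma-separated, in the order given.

bidiu, movea

Looking at the last vowel of each stem: -u when the last vowel of the stem is a high vowel (*bi*, *zapofu*, *kepu*, *kofi*); -a when the last vowel of the stem is a non-high vowel (*idfa*, *te*).
*bidi* — last vowel /i/ (a high vowel) → -u → *bidiu*.
*move*: last vowel = /e/, a non-high vowel → -a → *movea*.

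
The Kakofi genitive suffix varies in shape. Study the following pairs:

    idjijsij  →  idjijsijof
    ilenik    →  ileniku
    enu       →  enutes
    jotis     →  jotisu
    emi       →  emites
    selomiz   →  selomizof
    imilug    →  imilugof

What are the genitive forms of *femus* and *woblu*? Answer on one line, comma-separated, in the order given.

femusu, woblutes

The alternation tracks the final sound of the stem — -u when the stem ends in a voiceless consonant (*ilenik*, *jotis*); -of when the stem ends in a voiced consonant (*idjijsij*, *selomiz*, *imilug*); -tes when the stem ends in a vowel (*enu*, *emi*).
Since the final sound of *femus* is /s/ (a voiceless consonant), it takes -u, giving *femusu*.
Since the final sound of *woblu* is /u/ (a vowel), it takes -tes, giving *woblutes*.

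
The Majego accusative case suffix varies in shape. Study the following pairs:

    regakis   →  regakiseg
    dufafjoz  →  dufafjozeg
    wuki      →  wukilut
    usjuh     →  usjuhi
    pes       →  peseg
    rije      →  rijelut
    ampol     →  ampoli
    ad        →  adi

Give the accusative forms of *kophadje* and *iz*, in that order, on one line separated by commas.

kophadjelut, izeg

The pattern is sibilance of the final sound: -eg when the stem ends in a sibilant (*regakis*, *dufafjoz*, *pes*); -i when the stem ends in a non-sibilant consonant (*usjuh*, *ampol*, *ad*); -lut when the stem ends in a vowel (*wuki*, *rije*).
Since the final sound of *kophadje* is /e/ (a vowel), it takes -lut, giving *kophadjelut*.
The final sound of *iz* is /z/, which is a sibilant, so the suffix is -eg, giving *izeg*.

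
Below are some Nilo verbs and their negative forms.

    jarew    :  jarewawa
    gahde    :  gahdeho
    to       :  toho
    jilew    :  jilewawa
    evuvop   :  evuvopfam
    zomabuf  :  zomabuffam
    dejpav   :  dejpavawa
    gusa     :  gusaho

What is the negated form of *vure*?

vureho

Looking at the final sound of each stem: -fam when the stem ends in a voiceless consonant (*evuvop*, *zomabuf*); -awa when the stem ends in a voiced consonant (*jarew*, *jilew*, *dejpav*); -ho when the stem ends in a vowel (*gahde*, *to*, *gusa*).
*vure*: final sound = /e/, a vowel → -ho → *vureho*.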